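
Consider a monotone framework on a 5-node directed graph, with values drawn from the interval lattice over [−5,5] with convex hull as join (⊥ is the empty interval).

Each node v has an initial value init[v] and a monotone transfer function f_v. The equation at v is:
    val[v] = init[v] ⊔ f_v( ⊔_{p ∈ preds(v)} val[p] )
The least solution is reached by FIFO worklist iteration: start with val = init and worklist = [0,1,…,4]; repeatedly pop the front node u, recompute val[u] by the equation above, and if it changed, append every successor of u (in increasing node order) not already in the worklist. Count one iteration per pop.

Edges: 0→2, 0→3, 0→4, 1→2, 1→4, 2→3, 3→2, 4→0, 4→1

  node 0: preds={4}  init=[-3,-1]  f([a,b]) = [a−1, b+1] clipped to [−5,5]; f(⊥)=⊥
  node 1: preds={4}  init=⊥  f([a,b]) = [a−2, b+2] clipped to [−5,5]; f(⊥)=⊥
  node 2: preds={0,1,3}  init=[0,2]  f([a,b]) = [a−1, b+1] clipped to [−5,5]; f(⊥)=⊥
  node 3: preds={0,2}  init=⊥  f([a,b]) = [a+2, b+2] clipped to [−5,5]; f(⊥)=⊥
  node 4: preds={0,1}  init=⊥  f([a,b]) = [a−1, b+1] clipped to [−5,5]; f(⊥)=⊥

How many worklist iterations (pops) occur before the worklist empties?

Trace (22 dequeues):
  [1] u=0 | in ⊥ | out [-3,-1] | ==
  [2] u=1 | in ⊥ | out ⊥ | ==
  [3] u=2 | in [-3,-1] | out [-4,2] | prev [0,2] | push {}
  [4] u=3 | in [-4,2] | out [-2,4] | prev ⊥ | push {2}
  [5] u=4 | in [-3,-1] | out [-4,0] | prev ⊥ | push {0,1}
  [6] u=2 | in [-3,4] | out [-4,5] | prev [-4,2] | push {3}
  [7] u=0 | in [-4,0] | out [-5,1] | prev [-3,-1] | push {2,4}
  [8] u=1 | in [-4,0] | out [-5,2] | prev ⊥ | push {}
  [9] u=3 | in [-5,5] | out [-3,5] | prev [-2,4] | push {}
  [10] u=2 | in [-5,5] | out [-5,5] | prev [-4,5] | push {3}
  [11] u=4 | in [-5,2] | out [-5,3] | prev [-4,0] | push {0,1}
  [12] u=3 | in [-5,5] | out [-3,5] | ==
  [13] u=0 | in [-5,3] | out [-5,4] | prev [-5,1] | push {2,3,4}
  [14] u=1 | in [-5,3] | out [-5,5] | prev [-5,2] | push {}
  [15] u=2 | in [-5,5] | out [-5,5] | ==
  [16] u=3 | in [-5,5] | out [-3,5] | ==
  [17] u=4 | in [-5,5] | out [-5,5] | prev [-5,3] | push {0,1}
  [18] u=0 | in [-5,5] | out [-5,5] | prev [-5,4] | push {2,3,4}
  [19] u=1 | in [-5,5] | out [-5,5] | ==
  [20] u=2 | in [-5,5] | out [-5,5] | ==
  [21] u=3 | in [-5,5] | out [-3,5] | ==
  [22] u=4 | in [-5,5] | out [-5,5] | ==

Converged values:
  [0] [-5,5]
  [1] [-5,5]
  [2] [-5,5]
  [3] [-3,5]
  [4] [-5,5]

22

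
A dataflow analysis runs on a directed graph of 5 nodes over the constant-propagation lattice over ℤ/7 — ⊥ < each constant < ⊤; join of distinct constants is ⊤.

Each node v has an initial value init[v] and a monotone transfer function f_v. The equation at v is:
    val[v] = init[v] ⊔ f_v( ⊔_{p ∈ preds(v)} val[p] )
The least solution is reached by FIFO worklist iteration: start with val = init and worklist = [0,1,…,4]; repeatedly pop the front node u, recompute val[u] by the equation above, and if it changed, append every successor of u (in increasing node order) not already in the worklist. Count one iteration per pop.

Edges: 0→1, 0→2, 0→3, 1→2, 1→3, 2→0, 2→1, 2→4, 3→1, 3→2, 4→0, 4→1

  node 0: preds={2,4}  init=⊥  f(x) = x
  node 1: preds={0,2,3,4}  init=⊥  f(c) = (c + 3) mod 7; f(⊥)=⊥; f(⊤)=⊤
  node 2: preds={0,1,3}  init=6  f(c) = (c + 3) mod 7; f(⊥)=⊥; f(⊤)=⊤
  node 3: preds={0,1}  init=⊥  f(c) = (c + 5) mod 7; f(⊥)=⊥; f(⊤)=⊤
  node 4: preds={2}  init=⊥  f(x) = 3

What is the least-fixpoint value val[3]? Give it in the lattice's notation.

⊤

Worklist (9 pops):
  #1 pop 0: in=6 → 6 (was ⊥); enqueue []
  #2 pop 1: in=6 → 2 (was ⊥); enqueue []
  #3 pop 2: in=⊤ → ⊤ (was 6); enqueue [0,1]
  #4 pop 3: in=⊤ → ⊤ (was ⊥); enqueue [2]
  #5 pop 4: in=⊤ → 3 (was ⊥); enqueue []
  #6 pop 0: in=⊤ → ⊤ (was 6); enqueue [3]
  #7 pop 1: in=⊤ → ⊤ (was 2); enqueue []
  #8 pop 2: in=⊤ → ⊤ (no change)
  #9 pop 3: in=⊤ → ⊤ (no change)

Fixpoint:
  val[0] = ⊤
  val[1] = ⊤
  val[2] = ⊤
  val[3] = ⊤
  val[4] = 3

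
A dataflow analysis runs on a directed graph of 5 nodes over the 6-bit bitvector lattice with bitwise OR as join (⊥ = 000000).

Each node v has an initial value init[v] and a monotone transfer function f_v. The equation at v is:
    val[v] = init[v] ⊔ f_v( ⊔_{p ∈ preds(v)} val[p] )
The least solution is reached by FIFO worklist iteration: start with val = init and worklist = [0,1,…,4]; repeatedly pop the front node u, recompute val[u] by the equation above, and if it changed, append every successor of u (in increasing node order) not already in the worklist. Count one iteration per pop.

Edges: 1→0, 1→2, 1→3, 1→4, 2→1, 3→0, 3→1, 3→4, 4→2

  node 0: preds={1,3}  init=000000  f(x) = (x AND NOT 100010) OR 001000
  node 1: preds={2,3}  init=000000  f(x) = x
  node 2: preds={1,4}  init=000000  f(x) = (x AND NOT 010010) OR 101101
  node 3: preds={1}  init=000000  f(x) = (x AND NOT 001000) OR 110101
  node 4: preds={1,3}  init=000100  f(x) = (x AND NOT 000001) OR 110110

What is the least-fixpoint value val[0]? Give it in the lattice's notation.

011101

Trace (11 dequeues):
  [1] u=0 | in 000000 | out 001000 | prev 000000 | push {}
  [2] u=1 | in 000000 | out 000000 | ==
  [3] u=2 | in 000100 | out 101101 | prev 000000 | push {1}
  [4] u=3 | in 000000 | out 110101 | prev 000000 | push {0}
  [5] u=4 | in 110101 | out 110110 | prev 000100 | push {2}
  [6] u=1 | in 111101 | out 111101 | prev 000000 | push {3,4}
  [7] u=0 | in 111101 | out 011101 | prev 001000 | push {}
  [8] u=2 | in 111111 | out 101101 | ==
  [9] u=3 | in 111101 | out 110101 | ==
  [10] u=4 | in 111101 | out 111110 | prev 110110 | push {2}
  [11] u=2 | in 111111 | out 101101 | ==

Converged values:
  [0] 011101
  [1] 111101
  [2] 101101
  [3] 110101
  [4] 111110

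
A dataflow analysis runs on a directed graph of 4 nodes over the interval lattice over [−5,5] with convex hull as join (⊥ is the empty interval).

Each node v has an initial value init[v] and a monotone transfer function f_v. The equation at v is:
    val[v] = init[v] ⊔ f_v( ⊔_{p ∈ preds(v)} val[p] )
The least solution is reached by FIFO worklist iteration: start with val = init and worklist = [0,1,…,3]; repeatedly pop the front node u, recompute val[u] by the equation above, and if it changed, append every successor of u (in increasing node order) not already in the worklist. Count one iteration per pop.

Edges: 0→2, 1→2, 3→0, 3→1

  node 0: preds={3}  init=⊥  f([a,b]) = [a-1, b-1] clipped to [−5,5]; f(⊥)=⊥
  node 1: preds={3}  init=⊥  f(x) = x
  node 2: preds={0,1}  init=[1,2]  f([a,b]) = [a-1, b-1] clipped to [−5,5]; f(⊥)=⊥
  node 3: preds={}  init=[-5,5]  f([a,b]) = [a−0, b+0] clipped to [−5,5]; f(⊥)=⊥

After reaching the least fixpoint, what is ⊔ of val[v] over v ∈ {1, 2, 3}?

Iteration log — 4 steps:
  step 1. node 0  ⊔preds=[-5,5]  new=[-5,4]  old=⊥  +wl: 
  step 2. node 1  ⊔preds=[-5,5]  new=[-5,5]  old=⊥  +wl: 
  step 3. node 2  ⊔preds=[-5,5]  new=[-5,4]  old=[1,2]  +wl: 
  step 4. node 3  ⊔preds=⊥  new=[-5,5]  stable

Least fixpoint reached:
  node 0: [-5,4]
  node 1: [-5,5]
  node 2: [-5,4]
  node 3: [-5,5]

[-5,5]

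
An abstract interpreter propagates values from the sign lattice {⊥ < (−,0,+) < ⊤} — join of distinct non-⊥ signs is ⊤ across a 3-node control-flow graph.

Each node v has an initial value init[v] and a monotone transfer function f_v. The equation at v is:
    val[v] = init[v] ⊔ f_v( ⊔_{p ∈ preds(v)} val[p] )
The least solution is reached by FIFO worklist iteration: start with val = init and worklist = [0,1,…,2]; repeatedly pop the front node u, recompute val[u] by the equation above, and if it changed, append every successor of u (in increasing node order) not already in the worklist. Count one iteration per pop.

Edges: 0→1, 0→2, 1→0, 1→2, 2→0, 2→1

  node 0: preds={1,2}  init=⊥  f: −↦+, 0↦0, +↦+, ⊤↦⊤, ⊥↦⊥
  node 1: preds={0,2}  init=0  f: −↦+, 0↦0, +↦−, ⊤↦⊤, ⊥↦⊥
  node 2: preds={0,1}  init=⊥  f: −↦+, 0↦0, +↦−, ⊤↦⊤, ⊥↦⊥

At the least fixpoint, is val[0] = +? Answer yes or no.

Iteration log — 5 steps:
  step 1. node 0  ⊔preds=0  new=0  old=⊥  +wl: 
  step 2. node 1  ⊔preds=0  new=0  stable
  step 3. node 2  ⊔preds=0  new=0  old=⊥  +wl: 0,1
  step 4. node 0  ⊔preds=0  new=0  stable
  step 5. node 1  ⊔preds=0  new=0  stable

Least fixpoint reached:
  node 0: 0
  node 1: 0
  node 2: 0

no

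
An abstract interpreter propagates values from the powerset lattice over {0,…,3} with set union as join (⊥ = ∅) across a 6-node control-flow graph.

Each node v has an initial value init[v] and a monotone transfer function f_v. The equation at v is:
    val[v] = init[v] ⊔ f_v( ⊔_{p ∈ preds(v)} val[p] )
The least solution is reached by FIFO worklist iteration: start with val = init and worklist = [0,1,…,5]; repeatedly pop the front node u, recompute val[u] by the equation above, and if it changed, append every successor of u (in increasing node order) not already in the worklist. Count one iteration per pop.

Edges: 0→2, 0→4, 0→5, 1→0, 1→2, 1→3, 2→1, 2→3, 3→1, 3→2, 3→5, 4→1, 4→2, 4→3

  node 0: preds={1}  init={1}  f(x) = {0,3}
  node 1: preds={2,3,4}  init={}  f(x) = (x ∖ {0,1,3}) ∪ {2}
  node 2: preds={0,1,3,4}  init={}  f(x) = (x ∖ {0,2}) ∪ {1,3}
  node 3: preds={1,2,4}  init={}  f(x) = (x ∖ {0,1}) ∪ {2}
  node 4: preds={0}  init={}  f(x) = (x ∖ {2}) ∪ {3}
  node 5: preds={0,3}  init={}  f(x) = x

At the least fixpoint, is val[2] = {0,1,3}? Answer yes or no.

Trace (10 dequeues):
  [1] u=0 | in {} | out {0,1,3} | prev {1} | push {}
  [2] u=1 | in {} | out {2} | prev {} | push {0}
  [3] u=2 | in {0,1,2,3} | out {1,3} | prev {} | push {1}
  [4] u=3 | in {1,2,3} | out {2,3} | prev {} | push {2}
  [5] u=4 | in {0,1,3} | out {0,1,3} | prev {} | push {3}
  [6] u=5 | in {0,1,2,3} | out {0,1,2,3} | prev {} | push {}
  [7] u=0 | in {2} | out {0,1,3} | ==
  [8] u=1 | in {0,1,2,3} | out {2} | ==
  [9] u=2 | in {0,1,2,3} | out {1,3} | ==
  [10] u=3 | in {0,1,2,3} | out {2,3} | ==

Converged values:
  [0] {0,1,3}
  [1] {2}
  [2] {1,3}
  [3] {2,3}
  [4] {0,1,3}
  [5] {0,1,2,3}

no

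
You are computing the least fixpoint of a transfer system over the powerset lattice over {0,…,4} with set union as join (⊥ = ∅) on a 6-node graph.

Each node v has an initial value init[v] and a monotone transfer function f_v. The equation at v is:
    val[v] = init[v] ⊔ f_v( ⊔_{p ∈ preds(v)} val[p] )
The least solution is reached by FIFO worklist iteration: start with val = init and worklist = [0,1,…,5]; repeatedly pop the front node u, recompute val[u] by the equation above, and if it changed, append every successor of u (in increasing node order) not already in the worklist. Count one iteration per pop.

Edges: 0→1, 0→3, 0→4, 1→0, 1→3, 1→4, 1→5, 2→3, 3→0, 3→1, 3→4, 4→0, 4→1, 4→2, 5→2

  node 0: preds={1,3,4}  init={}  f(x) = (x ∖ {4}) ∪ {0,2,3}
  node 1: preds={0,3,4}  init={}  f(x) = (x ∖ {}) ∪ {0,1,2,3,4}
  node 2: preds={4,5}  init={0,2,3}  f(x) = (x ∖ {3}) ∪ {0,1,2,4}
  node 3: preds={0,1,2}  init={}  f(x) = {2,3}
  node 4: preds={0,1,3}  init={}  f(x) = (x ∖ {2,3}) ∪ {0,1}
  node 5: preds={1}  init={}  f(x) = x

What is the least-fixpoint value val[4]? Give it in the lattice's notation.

{0,1,4}

Iteration log — 11 steps:
  step 1. node 0  ⊔preds={}  new={0,2,3}  old={}  +wl: 
  step 2. node 1  ⊔preds={0,2,3}  new={0,1,2,3,4}  old={}  +wl: 0
  step 3. node 2  ⊔preds={}  new={0,1,2,3,4}  old={0,2,3}  +wl: 
  step 4. node 3  ⊔preds={0,1,2,3,4}  new={2,3}  old={}  +wl: 1
  step 5. node 4  ⊔preds={0,1,2,3,4}  new={0,1,4}  old={}  +wl: 2
  step 6. node 5  ⊔preds={0,1,2,3,4}  new={0,1,2,3,4}  old={}  +wl: 
  step 7. node 0  ⊔preds={0,1,2,3,4}  new={0,1,2,3}  old={0,2,3}  +wl: 3,4
  step 8. node 1  ⊔preds={0,1,2,3,4}  new={0,1,2,3,4}  stable
  step 9. node 2  ⊔preds={0,1,2,3,4}  new={0,1,2,3,4}  stable
  step 10. node 3  ⊔preds={0,1,2,3,4}  new={2,3}  stable
  step 11. node 4  ⊔preds={0,1,2,3,4}  new={0,1,4}  stable

Least fixpoint reached:
  node 0: {0,1,2,3}
  node 1: {0,1,2,3,4}
  node 2: {0,1,2,3,4}
  node 3: {2,3}
  node 4: {0,1,4}
  node 5: {0,1,2,3,4}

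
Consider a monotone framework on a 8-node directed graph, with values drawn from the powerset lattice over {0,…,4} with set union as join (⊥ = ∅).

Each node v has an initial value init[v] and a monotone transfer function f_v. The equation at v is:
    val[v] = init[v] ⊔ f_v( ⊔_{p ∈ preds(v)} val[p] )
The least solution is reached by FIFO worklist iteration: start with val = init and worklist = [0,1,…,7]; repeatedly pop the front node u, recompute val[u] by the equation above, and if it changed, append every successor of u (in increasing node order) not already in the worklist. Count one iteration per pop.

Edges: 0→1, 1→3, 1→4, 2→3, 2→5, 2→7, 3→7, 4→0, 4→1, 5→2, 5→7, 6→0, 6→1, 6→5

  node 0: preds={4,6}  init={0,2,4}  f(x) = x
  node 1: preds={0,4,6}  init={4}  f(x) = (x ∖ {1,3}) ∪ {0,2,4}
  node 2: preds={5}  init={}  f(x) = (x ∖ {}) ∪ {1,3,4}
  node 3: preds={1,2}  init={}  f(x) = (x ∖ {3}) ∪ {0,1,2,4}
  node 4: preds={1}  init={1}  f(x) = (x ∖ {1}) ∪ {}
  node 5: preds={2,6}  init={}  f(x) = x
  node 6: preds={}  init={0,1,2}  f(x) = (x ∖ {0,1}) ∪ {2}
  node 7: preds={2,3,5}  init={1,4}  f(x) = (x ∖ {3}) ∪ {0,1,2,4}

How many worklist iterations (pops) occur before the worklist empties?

14

Trace (14 dequeues):
  [1] u=0 | in {0,1,2} | out {0,1,2,4} | prev {0,2,4} | push {}
  [2] u=1 | in {0,1,2,4} | out {0,2,4} | prev {4} | push {}
  [3] u=2 | in {} | out {1,3,4} | prev {} | push {}
  [4] u=3 | in {0,1,2,3,4} | out {0,1,2,4} | prev {} | push {}
  [5] u=4 | in {0,2,4} | out {0,1,2,4} | prev {1} | push {0,1}
  [6] u=5 | in {0,1,2,3,4} | out {0,1,2,3,4} | prev {} | push {2}
  [7] u=6 | in {} | out {0,1,2} | ==
  [8] u=7 | in {0,1,2,3,4} | out {0,1,2,4} | prev {1,4} | push {}
  [9] u=0 | in {0,1,2,4} | out {0,1,2,4} | ==
  [10] u=1 | in {0,1,2,4} | out {0,2,4} | ==
  [11] u=2 | in {0,1,2,3,4} | out {0,1,2,3,4} | prev {1,3,4} | push {3,5,7}
  [12] u=3 | in {0,1,2,3,4} | out {0,1,2,4} | ==
  [13] u=5 | in {0,1,2,3,4} | out {0,1,2,3,4} | ==
  [14] u=7 | in {0,1,2,3,4} | out {0,1,2,4} | ==

Converged values:
  [0] {0,1,2,4}
  [1] {0,2,4}
  [2] {0,1,2,3,4}
  [3] {0,1,2,4}
  [4] {0,1,2,4}
  [5] {0,1,2,3,4}
  [6] {0,1,2}
  [7] {0,1,2,4}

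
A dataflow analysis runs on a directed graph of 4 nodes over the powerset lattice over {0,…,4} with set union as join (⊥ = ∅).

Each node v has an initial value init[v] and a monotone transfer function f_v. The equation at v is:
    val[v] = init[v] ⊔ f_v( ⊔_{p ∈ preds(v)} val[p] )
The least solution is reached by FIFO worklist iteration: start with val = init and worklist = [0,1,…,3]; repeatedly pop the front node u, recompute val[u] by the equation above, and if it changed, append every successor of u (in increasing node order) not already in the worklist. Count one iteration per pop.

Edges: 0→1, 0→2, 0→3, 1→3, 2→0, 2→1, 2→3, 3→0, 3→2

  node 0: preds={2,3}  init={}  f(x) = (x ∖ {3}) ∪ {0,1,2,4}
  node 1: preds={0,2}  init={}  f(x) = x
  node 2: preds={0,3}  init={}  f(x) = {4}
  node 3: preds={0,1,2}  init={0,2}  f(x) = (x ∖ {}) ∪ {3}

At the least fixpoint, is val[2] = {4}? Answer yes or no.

Worklist (7 pops):
  #1 pop 0: in={0,2} → {0,1,2,4} (was {}); enqueue []
  #2 pop 1: in={0,1,2,4} → {0,1,2,4} (was {}); enqueue []
  #3 pop 2: in={0,1,2,4} → {4} (was {}); enqueue [0,1]
  #4 pop 3: in={0,1,2,4} → {0,1,2,3,4} (was {0,2}); enqueue [2]
  #5 pop 0: in={0,1,2,3,4} → {0,1,2,4} (no change)
  #6 pop 1: in={0,1,2,4} → {0,1,2,4} (no change)
  #7 pop 2: in={0,1,2,3,4} → {4} (no change)

Fixpoint:
  val[0] = {0,1,2,4}
  val[1] = {0,1,2,4}
  val[2] = {4}
  val[3] = {0,1,2,3,4}

yes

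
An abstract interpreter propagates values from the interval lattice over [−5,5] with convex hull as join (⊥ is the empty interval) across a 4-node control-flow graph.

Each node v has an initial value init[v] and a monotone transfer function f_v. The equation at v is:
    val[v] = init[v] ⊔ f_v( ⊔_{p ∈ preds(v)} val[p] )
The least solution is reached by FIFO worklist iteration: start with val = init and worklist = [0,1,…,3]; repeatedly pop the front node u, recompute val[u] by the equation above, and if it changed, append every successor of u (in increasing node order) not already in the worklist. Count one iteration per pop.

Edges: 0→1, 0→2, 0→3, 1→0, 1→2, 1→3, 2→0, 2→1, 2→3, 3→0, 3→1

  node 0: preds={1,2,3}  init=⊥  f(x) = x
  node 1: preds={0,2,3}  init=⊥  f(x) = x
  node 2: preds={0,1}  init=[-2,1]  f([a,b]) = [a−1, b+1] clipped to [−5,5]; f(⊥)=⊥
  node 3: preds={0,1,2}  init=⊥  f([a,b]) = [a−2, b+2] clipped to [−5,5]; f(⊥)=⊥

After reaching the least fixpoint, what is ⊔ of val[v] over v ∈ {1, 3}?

Trace (13 dequeues):
  [1] u=0 | in [-2,1] | out [-2,1] | prev ⊥ | push {}
  [2] u=1 | in [-2,1] | out [-2,1] | prev ⊥ | push {0}
  [3] u=2 | in [-2,1] | out [-3,2] | prev [-2,1] | push {1}
  [4] u=3 | in [-3,2] | out [-5,4] | prev ⊥ | push {}
  [5] u=0 | in [-5,4] | out [-5,4] | prev [-2,1] | push {2,3}
  [6] u=1 | in [-5,4] | out [-5,4] | prev [-2,1] | push {0}
  [7] u=2 | in [-5,4] | out [-5,5] | prev [-3,2] | push {1}
  [8] u=3 | in [-5,5] | out [-5,5] | prev [-5,4] | push {}
  [9] u=0 | in [-5,5] | out [-5,5] | prev [-5,4] | push {2,3}
  [10] u=1 | in [-5,5] | out [-5,5] | prev [-5,4] | push {0}
  [11] u=2 | in [-5,5] | out [-5,5] | ==
  [12] u=3 | in [-5,5] | out [-5,5] | ==
  [13] u=0 | in [-5,5] | out [-5,5] | ==

Converged values:
  [0] [-5,5]
  [1] [-5,5]
  [2] [-5,5]
  [3] [-5,5]

[-5,5]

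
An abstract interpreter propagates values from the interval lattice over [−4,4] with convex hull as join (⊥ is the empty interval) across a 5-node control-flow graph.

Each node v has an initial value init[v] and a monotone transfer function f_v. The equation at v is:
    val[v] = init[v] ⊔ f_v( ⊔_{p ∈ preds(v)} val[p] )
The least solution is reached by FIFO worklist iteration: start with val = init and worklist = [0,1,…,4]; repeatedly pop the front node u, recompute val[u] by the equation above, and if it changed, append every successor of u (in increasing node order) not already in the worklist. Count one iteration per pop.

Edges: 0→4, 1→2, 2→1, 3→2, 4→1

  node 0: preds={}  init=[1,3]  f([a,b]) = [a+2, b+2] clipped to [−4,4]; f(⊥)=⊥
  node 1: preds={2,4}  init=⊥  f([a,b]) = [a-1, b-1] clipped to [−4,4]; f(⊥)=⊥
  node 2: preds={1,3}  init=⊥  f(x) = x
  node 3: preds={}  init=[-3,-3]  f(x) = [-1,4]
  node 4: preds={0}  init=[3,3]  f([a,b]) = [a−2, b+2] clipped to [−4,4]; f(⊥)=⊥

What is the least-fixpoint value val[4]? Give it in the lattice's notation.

Worklist (8 pops):
  #1 pop 0: in=⊥ → [1,3] (no change)
  #2 pop 1: in=[3,3] → [2,2] (was ⊥); enqueue []
  #3 pop 2: in=[-3,2] → [-3,2] (was ⊥); enqueue [1]
  #4 pop 3: in=⊥ → [-3,4] (was [-3,-3]); enqueue [2]
  #5 pop 4: in=[1,3] → [-1,4] (was [3,3]); enqueue []
  #6 pop 1: in=[-3,4] → [-4,3] (was [2,2]); enqueue []
  #7 pop 2: in=[-4,4] → [-4,4] (was [-3,2]); enqueue [1]
  #8 pop 1: in=[-4,4] → [-4,3] (no change)

Fixpoint:
  val[0] = [1,3]
  val[1] = [-4,3]
  val[2] = [-4,4]
  val[3] = [-3,4]
  val[4] = [-1,4]

[-1,4]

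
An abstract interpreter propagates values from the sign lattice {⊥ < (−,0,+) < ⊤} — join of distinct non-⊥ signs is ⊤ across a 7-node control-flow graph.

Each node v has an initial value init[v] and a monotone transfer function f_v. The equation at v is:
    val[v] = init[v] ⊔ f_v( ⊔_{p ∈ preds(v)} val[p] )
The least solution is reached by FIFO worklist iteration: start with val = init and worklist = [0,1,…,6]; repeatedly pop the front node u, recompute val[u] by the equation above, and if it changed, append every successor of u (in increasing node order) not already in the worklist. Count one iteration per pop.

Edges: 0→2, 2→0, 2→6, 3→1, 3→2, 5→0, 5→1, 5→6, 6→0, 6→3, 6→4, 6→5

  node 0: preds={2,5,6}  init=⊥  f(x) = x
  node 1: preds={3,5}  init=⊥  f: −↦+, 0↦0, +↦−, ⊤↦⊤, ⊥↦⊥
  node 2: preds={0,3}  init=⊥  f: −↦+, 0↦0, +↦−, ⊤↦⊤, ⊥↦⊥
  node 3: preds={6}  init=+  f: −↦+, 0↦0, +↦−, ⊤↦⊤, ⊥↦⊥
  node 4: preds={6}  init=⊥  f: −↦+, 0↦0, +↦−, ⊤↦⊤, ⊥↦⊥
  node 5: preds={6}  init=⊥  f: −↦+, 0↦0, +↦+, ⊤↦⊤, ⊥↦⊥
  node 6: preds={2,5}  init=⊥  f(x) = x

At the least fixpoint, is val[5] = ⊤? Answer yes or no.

yes

Iteration log — 24 steps:
  step 1. node 0  ⊔preds=⊥  new=⊥  stable
  step 2. node 1  ⊔preds=+  new=−  old=⊥  +wl: 
  step 3. node 2  ⊔preds=+  new=−  old=⊥  +wl: 0
  step 4. node 3  ⊔preds=⊥  new=+  stable
  step 5. node 4  ⊔preds=⊥  new=⊥  stable
  step 6. node 5  ⊔preds=⊥  new=⊥  stable
  step 7. node 6  ⊔preds=−  new=−  old=⊥  +wl: 3,4,5
  step 8. node 0  ⊔preds=−  new=−  old=⊥  +wl: 2
  step 9. node 3  ⊔preds=−  new=+  stable
  step 10. node 4  ⊔preds=−  new=+  old=⊥  +wl: 
  step 11. node 5  ⊔preds=−  new=+  old=⊥  +wl: 0,1,6
  step 12. node 2  ⊔preds=⊤  new=⊤  old=−  +wl: 
  step 13. node 0  ⊔preds=⊤  new=⊤  old=−  +wl: 2
  step 14. node 1  ⊔preds=+  new=−  stable
  step 15. node 6  ⊔preds=⊤  new=⊤  old=−  +wl: 0,3,4,5
  step 16. node 2  ⊔preds=⊤  new=⊤  stable
  step 17. node 0  ⊔preds=⊤  new=⊤  stable
  step 18. node 3  ⊔preds=⊤  new=⊤  old=+  +wl: 1,2
  step 19. node 4  ⊔preds=⊤  new=⊤  old=+  +wl: 
  step 20. node 5  ⊔preds=⊤  new=⊤  old=+  +wl: 0,6
  step 21. node 1  ⊔preds=⊤  new=⊤  old=−  +wl: 
  step 22. node 2  ⊔preds=⊤  new=⊤  stable
  step 23. node 0  ⊔preds=⊤  new=⊤  stable
  step 24. node 6  ⊔preds=⊤  new=⊤  stable

Least fixpoint reached:
  node 0: ⊤
  node 1: ⊤
  node 2: ⊤
  node 3: ⊤
  node 4: ⊤
  node 5: ⊤
  node 6: ⊤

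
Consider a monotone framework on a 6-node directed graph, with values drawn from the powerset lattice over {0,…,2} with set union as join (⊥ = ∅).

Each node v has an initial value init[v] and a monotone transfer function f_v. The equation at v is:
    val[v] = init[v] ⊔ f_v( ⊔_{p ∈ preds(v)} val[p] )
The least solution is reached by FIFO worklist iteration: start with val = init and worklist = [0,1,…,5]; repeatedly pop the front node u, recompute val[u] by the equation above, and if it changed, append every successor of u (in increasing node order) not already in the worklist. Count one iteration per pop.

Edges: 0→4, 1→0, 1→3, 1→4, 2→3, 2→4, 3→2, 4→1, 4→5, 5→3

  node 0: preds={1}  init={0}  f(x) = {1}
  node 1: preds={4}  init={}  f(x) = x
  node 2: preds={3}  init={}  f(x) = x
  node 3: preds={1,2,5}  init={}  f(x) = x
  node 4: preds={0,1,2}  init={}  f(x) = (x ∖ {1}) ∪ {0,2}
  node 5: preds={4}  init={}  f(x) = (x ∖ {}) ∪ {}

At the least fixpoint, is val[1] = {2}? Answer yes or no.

no

Worklist (13 pops):
  #1 pop 0: in={} → {0,1} (was {0}); enqueue []
  #2 pop 1: in={} → {} (no change)
  #3 pop 2: in={} → {} (no change)
  #4 pop 3: in={} → {} (no change)
  #5 pop 4: in={0,1} → {0,2} (was {}); enqueue [1]
  #6 pop 5: in={0,2} → {0,2} (was {}); enqueue [3]
  #7 pop 1: in={0,2} → {0,2} (was {}); enqueue [0,4]
  #8 pop 3: in={0,2} → {0,2} (was {}); enqueue [2]
  #9 pop 0: in={0,2} → {0,1} (no change)
  #10 pop 4: in={0,1,2} → {0,2} (no change)
  #11 pop 2: in={0,2} → {0,2} (was {}); enqueue [3,4]
  #12 pop 3: in={0,2} → {0,2} (no change)
  #13 pop 4: in={0,1,2} → {0,2} (no change)

Fixpoint:
  val[0] = {0,1}
  val[1] = {0,2}
  val[2] = {0,2}
  val[3] = {0,2}
  val[4] = {0,2}
  val[5] = {0,2}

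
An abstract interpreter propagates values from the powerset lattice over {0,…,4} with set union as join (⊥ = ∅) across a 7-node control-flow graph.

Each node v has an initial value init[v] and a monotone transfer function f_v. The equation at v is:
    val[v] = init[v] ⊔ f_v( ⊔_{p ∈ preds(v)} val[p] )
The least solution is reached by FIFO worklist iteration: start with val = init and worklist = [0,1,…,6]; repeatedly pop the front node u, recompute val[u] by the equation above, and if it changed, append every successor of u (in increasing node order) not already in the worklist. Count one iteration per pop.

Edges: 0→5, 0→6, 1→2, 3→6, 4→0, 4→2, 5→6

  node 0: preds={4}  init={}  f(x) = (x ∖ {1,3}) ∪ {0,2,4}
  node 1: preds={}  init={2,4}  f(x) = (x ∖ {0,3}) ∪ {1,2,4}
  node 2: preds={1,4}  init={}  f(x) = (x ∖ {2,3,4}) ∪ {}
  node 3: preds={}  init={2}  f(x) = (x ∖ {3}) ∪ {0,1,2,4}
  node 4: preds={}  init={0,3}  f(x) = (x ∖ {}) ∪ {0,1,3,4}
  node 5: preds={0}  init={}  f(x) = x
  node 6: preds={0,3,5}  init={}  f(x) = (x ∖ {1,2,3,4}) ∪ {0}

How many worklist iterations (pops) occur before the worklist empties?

9

Trace (9 dequeues):
  [1] u=0 | in {0,3} | out {0,2,4} | prev {} | push {}
  [2] u=1 | in {} | out {1,2,4} | prev {2,4} | push {}
  [3] u=2 | in {0,1,2,3,4} | out {0,1} | prev {} | push {}
  [4] u=3 | in {} | out {0,1,2,4} | prev {2} | push {}
  [5] u=4 | in {} | out {0,1,3,4} | prev {0,3} | push {0,2}
  [6] u=5 | in {0,2,4} | out {0,2,4} | prev {} | push {}
  [7] u=6 | in {0,1,2,4} | out {0} | prev {} | push {}
  [8] u=0 | in {0,1,3,4} | out {0,2,4} | ==
  [9] u=2 | in {0,1,2,3,4} | out {0,1} | ==

Converged values:
  [0] {0,2,4}
  [1] {1,2,4}
  [2] {0,1}
  [3] {0,1,2,4}
  [4] {0,1,3,4}
  [5] {0,2,4}
  [6] {0}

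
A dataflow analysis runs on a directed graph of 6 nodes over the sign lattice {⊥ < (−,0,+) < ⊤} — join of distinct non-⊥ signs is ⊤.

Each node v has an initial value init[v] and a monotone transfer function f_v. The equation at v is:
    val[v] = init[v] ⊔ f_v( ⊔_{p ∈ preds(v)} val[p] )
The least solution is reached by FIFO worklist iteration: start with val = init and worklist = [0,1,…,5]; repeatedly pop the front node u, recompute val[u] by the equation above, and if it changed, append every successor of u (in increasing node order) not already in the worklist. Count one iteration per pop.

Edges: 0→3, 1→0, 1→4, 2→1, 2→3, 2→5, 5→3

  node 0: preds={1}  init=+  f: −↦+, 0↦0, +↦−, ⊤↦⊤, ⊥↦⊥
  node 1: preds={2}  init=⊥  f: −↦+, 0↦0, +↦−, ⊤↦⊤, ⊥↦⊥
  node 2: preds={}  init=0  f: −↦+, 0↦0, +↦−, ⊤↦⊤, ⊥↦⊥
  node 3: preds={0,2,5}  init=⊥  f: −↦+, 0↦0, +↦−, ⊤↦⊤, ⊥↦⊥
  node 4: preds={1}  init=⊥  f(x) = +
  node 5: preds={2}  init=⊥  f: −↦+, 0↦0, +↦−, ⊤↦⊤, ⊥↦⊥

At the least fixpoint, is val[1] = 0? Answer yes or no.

Trace (8 dequeues):
  [1] u=0 | in ⊥ | out + | ==
  [2] u=1 | in 0 | out 0 | prev ⊥ | push {0}
  [3] u=2 | in ⊥ | out 0 | ==
  [4] u=3 | in ⊤ | out ⊤ | prev ⊥ | push {}
  [5] u=4 | in 0 | out + | prev ⊥ | push {}
  [6] u=5 | in 0 | out 0 | prev ⊥ | push {3}
  [7] u=0 | in 0 | out ⊤ | prev + | push {}
  [8] u=3 | in ⊤ | out ⊤ | ==

Converged values:
  [0] ⊤
  [1] 0
  [2] 0
  [3] ⊤
  [4] +
  [5] 0

yes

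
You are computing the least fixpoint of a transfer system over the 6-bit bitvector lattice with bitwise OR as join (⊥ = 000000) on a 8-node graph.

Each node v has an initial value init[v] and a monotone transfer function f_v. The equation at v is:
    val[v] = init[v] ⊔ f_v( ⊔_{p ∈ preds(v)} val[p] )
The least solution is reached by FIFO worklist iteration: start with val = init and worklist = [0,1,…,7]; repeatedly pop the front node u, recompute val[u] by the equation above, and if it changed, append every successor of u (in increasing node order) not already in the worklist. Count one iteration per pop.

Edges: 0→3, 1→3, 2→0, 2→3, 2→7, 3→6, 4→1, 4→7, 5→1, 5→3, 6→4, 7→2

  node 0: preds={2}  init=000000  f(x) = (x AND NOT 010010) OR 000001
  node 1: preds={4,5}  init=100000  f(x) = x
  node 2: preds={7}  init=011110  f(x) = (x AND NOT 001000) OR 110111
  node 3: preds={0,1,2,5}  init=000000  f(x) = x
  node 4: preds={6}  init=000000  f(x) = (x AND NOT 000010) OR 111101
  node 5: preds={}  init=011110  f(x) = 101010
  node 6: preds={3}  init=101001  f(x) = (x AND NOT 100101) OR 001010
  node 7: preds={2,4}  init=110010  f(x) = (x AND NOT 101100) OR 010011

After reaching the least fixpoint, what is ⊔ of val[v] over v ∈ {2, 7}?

Iteration log — 13 steps:
  step 1. node 0  ⊔preds=011110  new=001101  old=000000  +wl: 
  step 2. node 1  ⊔preds=011110  new=111110  old=100000  +wl: 
  step 3. node 2  ⊔preds=110010  new=111111  old=011110  +wl: 0
  step 4. node 3  ⊔preds=111111  new=111111  old=000000  +wl: 
  step 5. node 4  ⊔preds=101001  new=111101  old=000000  +wl: 1
  step 6. node 5  ⊔preds=000000  new=111110  old=011110  +wl: 3
  step 7. node 6  ⊔preds=111111  new=111011  old=101001  +wl: 4
  step 8. node 7  ⊔preds=111111  new=110011  old=110010  +wl: 2
  step 9. node 0  ⊔preds=111111  new=101101  old=001101  +wl: 
  step 10. node 1  ⊔preds=111111  new=111111  old=111110  +wl: 
  step 11. node 3  ⊔preds=111111  new=111111  stable
  step 12. node 4  ⊔preds=111011  new=111101  stable
  step 13. node 2  ⊔preds=110011  new=111111  stable

Least fixpoint reached:
  node 0: 101101
  node 1: 111111
  node 2: 111111
  node 3: 111111
  node 4: 111101
  node 5: 111110
  node 6: 111011
  node 7: 110011

111111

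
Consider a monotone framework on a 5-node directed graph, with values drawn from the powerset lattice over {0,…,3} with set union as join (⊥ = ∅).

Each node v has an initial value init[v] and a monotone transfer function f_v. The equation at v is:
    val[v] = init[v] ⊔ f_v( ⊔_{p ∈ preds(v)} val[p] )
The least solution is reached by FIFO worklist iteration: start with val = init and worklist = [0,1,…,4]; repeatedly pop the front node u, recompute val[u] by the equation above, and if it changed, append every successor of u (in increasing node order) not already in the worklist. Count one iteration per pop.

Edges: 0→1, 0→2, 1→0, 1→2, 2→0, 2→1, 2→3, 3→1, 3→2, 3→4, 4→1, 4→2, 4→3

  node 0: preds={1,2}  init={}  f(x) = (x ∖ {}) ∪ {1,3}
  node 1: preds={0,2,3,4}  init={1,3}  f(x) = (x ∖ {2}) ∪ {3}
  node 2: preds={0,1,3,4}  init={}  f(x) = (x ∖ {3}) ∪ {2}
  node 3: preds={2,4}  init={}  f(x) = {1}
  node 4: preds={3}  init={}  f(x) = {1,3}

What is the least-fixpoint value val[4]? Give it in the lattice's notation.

{1,3}

Worklist (9 pops):
  #1 pop 0: in={1,3} → {1,3} (was {}); enqueue []
  #2 pop 1: in={1,3} → {1,3} (no change)
  #3 pop 2: in={1,3} → {1,2} (was {}); enqueue [0,1]
  #4 pop 3: in={1,2} → {1} (was {}); enqueue [2]
  #5 pop 4: in={1} → {1,3} (was {}); enqueue [3]
  #6 pop 0: in={1,2,3} → {1,2,3} (was {1,3}); enqueue []
  #7 pop 1: in={1,2,3} → {1,3} (no change)
  #8 pop 2: in={1,2,3} → {1,2} (no change)
  #9 pop 3: in={1,2,3} → {1} (no change)

Fixpoint:
  val[0] = {1,2,3}
  val[1] = {1,3}
  val[2] = {1,2}
  val[3] = {1}
  val[4] = {1,3}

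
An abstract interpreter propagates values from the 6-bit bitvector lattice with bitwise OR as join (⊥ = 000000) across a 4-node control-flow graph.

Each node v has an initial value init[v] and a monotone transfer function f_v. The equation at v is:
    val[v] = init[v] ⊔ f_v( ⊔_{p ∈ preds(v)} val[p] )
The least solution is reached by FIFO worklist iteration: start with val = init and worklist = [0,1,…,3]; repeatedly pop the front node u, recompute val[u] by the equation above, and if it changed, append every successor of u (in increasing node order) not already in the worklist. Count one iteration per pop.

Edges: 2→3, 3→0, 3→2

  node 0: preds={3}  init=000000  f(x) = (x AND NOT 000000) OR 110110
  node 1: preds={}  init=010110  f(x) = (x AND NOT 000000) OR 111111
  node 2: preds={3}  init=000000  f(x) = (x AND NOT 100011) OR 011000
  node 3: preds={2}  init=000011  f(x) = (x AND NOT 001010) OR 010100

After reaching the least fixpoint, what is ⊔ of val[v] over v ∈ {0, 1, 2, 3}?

111111

Trace (7 dequeues):
  [1] u=0 | in 000011 | out 110111 | prev 000000 | push {}
  [2] u=1 | in 000000 | out 111111 | prev 010110 | push {}
  [3] u=2 | in 000011 | out 011000 | prev 000000 | push {}
  [4] u=3 | in 011000 | out 010111 | prev 000011 | push {0,2}
  [5] u=0 | in 010111 | out 110111 | ==
  [6] u=2 | in 010111 | out 011100 | prev 011000 | push {3}
  [7] u=3 | in 011100 | out 010111 | ==

Converged values:
  [0] 110111
  [1] 111111
  [2] 011100
  [3] 010111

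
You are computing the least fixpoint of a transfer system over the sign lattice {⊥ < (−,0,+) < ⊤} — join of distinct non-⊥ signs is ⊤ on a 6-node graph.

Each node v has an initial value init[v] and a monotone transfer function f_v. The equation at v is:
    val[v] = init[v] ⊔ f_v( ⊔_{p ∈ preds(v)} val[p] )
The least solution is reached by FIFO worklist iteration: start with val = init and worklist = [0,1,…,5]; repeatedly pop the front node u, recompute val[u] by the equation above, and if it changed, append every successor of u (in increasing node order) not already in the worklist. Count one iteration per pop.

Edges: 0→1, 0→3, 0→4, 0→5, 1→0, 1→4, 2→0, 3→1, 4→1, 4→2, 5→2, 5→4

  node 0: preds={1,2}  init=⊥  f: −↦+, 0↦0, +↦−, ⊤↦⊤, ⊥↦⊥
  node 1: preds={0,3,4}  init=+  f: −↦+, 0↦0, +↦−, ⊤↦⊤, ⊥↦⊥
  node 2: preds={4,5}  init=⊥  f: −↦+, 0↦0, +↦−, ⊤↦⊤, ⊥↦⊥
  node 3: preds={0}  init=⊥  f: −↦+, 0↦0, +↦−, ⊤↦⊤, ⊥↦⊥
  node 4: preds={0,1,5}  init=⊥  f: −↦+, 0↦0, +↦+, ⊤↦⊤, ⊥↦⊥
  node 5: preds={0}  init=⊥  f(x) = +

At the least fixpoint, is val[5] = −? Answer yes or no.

no

Worklist (15 pops):
  #1 pop 0: in=+ → − (was ⊥); enqueue []
  #2 pop 1: in=− → + (no change)
  #3 pop 2: in=⊥ → ⊥ (no change)
  #4 pop 3: in=− → + (was ⊥); enqueue [1]
  #5 pop 4: in=⊤ → ⊤ (was ⊥); enqueue [2]
  #6 pop 5: in=− → + (was ⊥); enqueue [4]
  #7 pop 1: in=⊤ → ⊤ (was +); enqueue [0]
  #8 pop 2: in=⊤ → ⊤ (was ⊥); enqueue []
  #9 pop 4: in=⊤ → ⊤ (no change)
  #10 pop 0: in=⊤ → ⊤ (was −); enqueue [1,3,4,5]
  #11 pop 1: in=⊤ → ⊤ (no change)
  #12 pop 3: in=⊤ → ⊤ (was +); enqueue [1]
  #13 pop 4: in=⊤ → ⊤ (no change)
  #14 pop 5: in=⊤ → + (no change)
  #15 pop 1: in=⊤ → ⊤ (no change)

Fixpoint:
  val[0] = ⊤
  val[1] = ⊤
  val[2] = ⊤
  val[3] = ⊤
  val[4] = ⊤
  val[5] = +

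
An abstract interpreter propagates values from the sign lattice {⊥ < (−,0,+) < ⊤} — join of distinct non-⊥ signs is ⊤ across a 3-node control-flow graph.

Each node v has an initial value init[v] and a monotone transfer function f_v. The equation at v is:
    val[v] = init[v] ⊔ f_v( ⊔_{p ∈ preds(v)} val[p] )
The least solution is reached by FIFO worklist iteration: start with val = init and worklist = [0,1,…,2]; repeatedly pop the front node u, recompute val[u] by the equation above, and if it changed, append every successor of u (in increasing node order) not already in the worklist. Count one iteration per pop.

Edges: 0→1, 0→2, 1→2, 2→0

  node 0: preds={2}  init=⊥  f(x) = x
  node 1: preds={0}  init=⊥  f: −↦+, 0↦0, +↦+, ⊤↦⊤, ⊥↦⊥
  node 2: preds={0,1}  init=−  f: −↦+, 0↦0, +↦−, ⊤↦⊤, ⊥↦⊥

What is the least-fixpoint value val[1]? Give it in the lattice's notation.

Trace (6 dequeues):
  [1] u=0 | in − | out − | prev ⊥ | push {}
  [2] u=1 | in − | out + | prev ⊥ | push {}
  [3] u=2 | in ⊤ | out ⊤ | prev − | push {0}
  [4] u=0 | in ⊤ | out ⊤ | prev − | push {1,2}
  [5] u=1 | in ⊤ | out ⊤ | prev + | push {}
  [6] u=2 | in ⊤ | out ⊤ | ==

Converged values:
  [0] ⊤
  [1] ⊤
  [2] ⊤

⊤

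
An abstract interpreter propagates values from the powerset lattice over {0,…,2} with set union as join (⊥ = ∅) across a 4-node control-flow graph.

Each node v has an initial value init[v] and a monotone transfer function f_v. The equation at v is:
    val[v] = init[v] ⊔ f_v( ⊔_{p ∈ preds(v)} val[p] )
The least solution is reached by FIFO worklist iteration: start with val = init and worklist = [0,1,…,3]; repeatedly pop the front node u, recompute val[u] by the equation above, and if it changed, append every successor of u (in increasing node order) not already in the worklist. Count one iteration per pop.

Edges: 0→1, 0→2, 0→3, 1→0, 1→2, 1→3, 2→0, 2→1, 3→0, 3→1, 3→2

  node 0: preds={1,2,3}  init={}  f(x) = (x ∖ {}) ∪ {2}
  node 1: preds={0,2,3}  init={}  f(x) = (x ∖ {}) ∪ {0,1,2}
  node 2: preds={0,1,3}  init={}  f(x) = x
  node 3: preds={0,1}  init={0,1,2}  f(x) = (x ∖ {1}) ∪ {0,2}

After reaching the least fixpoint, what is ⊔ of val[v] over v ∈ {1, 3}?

Worklist (6 pops):
  #1 pop 0: in={0,1,2} → {0,1,2} (was {}); enqueue []
  #2 pop 1: in={0,1,2} → {0,1,2} (was {}); enqueue [0]
  #3 pop 2: in={0,1,2} → {0,1,2} (was {}); enqueue [1]
  #4 pop 3: in={0,1,2} → {0,1,2} (no change)
  #5 pop 0: in={0,1,2} → {0,1,2} (no change)
  #6 pop 1: in={0,1,2} → {0,1,2} (no change)

Fixpoint:
  val[0] = {0,1,2}
  val[1] = {0,1,2}
  val[2] = {0,1,2}
  val[3] = {0,1,2}

{0,1,2}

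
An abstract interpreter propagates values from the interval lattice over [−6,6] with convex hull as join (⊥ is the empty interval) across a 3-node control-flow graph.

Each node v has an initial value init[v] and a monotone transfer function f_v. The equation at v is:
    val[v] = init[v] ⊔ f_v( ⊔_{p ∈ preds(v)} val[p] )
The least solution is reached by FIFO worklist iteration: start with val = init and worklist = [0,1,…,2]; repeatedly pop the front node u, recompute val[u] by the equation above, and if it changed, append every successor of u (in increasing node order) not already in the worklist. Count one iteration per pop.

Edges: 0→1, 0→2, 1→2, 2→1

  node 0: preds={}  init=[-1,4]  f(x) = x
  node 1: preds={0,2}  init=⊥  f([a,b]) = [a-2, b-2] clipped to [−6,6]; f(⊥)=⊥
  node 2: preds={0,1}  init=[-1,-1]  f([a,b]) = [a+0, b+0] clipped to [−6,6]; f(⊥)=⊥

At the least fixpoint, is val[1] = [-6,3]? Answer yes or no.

no

Worklist (8 pops):
  #1 pop 0: in=⊥ → [-1,4] (no change)
  #2 pop 1: in=[-1,4] → [-3,2] (was ⊥); enqueue []
  #3 pop 2: in=[-3,4] → [-3,4] (was [-1,-1]); enqueue [1]
  #4 pop 1: in=[-3,4] → [-5,2] (was [-3,2]); enqueue [2]
  #5 pop 2: in=[-5,4] → [-5,4] (was [-3,4]); enqueue [1]
  #6 pop 1: in=[-5,4] → [-6,2] (was [-5,2]); enqueue [2]
  #7 pop 2: in=[-6,4] → [-6,4] (was [-5,4]); enqueue [1]
  #8 pop 1: in=[-6,4] → [-6,2] (no change)

Fixpoint:
  val[0] = [-1,4]
  val[1] = [-6,2]
  val[2] = [-6,4]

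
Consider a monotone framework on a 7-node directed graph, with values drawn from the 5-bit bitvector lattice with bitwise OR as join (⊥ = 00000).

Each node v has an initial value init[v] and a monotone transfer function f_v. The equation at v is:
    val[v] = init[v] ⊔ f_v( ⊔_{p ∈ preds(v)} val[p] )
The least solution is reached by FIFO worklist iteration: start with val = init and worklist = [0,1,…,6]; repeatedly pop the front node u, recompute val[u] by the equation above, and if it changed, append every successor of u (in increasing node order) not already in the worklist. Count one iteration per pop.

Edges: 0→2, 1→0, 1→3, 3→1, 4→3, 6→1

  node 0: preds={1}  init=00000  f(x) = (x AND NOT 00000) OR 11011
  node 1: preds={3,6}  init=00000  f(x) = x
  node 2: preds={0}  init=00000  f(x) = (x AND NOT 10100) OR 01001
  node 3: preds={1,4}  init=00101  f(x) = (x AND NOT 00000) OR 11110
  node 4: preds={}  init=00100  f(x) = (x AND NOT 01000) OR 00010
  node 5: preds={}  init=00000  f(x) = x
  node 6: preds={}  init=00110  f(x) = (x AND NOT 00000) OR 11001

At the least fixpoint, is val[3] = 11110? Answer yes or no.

Trace (12 dequeues):
  [1] u=0 | in 00000 | out 11011 | prev 00000 | push {}
  [2] u=1 | in 00111 | out 00111 | prev 00000 | push {0}
  [3] u=2 | in 11011 | out 01011 | prev 00000 | push {}
  [4] u=3 | in 00111 | out 11111 | prev 00101 | push {1}
  [5] u=4 | in 00000 | out 00110 | prev 00100 | push {3}
  [6] u=5 | in 00000 | out 00000 | ==
  [7] u=6 | in 00000 | out 11111 | prev 00110 | push {}
  [8] u=0 | in 00111 | out 11111 | prev 11011 | push {2}
  [9] u=1 | in 11111 | out 11111 | prev 00111 | push {0}
  [10] u=3 | in 11111 | out 11111 | ==
  [11] u=2 | in 11111 | out 01011 | ==
  [12] u=0 | in 11111 | out 11111 | ==

Converged values:
  [0] 11111
  [1] 11111
  [2] 01011
  [3] 11111
  [4] 00110
  [5] 00000
  [6] 11111

no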